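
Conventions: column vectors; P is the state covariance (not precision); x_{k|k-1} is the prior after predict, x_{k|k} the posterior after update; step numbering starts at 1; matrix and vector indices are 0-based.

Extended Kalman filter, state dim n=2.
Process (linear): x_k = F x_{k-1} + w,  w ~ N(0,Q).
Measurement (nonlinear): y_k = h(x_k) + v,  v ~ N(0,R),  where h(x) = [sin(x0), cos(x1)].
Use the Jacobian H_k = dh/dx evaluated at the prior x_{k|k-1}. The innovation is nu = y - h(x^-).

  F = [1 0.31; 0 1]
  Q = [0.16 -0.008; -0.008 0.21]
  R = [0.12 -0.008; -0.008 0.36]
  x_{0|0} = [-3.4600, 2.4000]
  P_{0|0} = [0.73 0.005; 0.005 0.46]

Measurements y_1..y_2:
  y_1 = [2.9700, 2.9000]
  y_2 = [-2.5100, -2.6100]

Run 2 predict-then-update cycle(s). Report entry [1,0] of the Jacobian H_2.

H_jac[1,0] = 0.0000

step 1: x^-=[-2.7160, 2.4000]  P^-=[0.9373 0.1396; 0.1396 0.6700]  H_jac=[-0.9108 0.0000; 0.0000 -0.6755]  S=[0.8975 0.0779; 0.0779 0.6657]  K=[-0.9485 -0.0307; -0.0835 -0.6701]  nu=[3.3829, 3.6374]  x^+=[-6.0362, -0.3198]  P^+=[0.1247 0.0051; 0.0051 0.3561]
step 2: x^-=[-6.1353, -0.3198]  P^-=[0.3221 0.1075; 0.1075 0.5661]  H_jac=[0.9891 0.0000; 0.0000 0.3144]  S=[0.4351 0.0254; 0.0254 0.4160]  K=[0.7301 0.0366; 0.2202 0.4144]  nu=[-2.6573, -3.5593]  x^+=[-8.2057, -2.3801]  P^+=[0.0883 0.0234; 0.0234 0.4689]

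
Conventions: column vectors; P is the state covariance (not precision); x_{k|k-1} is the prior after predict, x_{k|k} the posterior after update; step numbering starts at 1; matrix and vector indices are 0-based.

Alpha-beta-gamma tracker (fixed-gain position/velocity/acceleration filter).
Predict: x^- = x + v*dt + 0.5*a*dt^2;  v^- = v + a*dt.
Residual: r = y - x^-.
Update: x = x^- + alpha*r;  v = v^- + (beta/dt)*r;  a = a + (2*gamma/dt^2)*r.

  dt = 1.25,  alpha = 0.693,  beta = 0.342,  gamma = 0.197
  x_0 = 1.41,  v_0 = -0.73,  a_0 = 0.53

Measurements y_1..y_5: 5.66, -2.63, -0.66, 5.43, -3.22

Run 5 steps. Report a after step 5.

step 1: x_pred=0.9116  r=4.7484  x^+=4.2022  v^+=1.2317  a^+=1.7274
step 2: x_pred=7.0913  r=-9.7213  x^+=0.3544  v^+=0.7311  a^+=-0.7240
step 3: x_pred=0.7028  r=-1.3628  x^+=-0.2416  v^+=-0.5467  a^+=-1.0676
step 4: x_pred=-1.7590  r=7.1890  x^+=3.2230  v^+=0.0857  a^+=0.7452
step 5: x_pred=3.9123  r=-7.1323  x^+=-1.0304  v^+=-0.9342  a^+=-1.0533

a_post = -1.0533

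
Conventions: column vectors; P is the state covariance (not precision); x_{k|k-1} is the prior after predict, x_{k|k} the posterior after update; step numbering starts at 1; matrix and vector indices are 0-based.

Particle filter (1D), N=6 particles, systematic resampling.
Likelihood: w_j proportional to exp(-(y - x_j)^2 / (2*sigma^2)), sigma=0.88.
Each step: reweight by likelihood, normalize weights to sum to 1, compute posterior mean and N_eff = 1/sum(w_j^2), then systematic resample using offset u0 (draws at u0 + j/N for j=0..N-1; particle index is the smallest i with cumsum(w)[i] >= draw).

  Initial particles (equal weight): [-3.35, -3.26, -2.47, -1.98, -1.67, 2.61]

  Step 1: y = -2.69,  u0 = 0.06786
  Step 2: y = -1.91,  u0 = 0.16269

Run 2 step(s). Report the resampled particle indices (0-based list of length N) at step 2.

resampled_idx = [2, 3, 4, 4, 5, 5]

step 1: w=[0.2003, 0.2152, 0.2572, 0.1917, 0.1356, 0.0000]  mean=-2.6139  Neff=4.8140  idx=[0, 1, 1, 2, 3, 4]
step 2: w=[0.0717, 0.0843, 0.0843, 0.2234, 0.2727, 0.2636]  mean=-2.3219  Neff=4.6929  idx=[2, 3, 4, 4, 5, 5]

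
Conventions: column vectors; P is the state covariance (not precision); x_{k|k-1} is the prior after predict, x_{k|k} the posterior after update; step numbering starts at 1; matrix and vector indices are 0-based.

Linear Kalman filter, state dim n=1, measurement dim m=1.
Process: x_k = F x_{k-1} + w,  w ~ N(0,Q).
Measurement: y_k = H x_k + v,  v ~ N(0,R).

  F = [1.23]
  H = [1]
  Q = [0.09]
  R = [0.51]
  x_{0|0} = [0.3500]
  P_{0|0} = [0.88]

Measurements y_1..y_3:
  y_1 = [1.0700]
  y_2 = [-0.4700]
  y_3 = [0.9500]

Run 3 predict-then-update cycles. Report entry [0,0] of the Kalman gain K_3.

step 1: x^-=[0.4305]  P^-=[1.4214]  S=[1.9314]  K=[0.7359]  nu=[0.6395]  x^+=[0.9011]  P^+=[0.3753]
step 2: x^-=[1.1084]  P^-=[0.6578]  S=[1.1678]  K=[0.5633]  nu=[-1.5784]  x^+=[0.2193]  P^+=[0.2873]
step 3: x^-=[0.2697]  P^-=[0.5246]  S=[1.0346]  K=[0.5071]  nu=[0.6803]  x^+=[0.6147]  P^+=[0.2586]

K[0,0] = 0.5071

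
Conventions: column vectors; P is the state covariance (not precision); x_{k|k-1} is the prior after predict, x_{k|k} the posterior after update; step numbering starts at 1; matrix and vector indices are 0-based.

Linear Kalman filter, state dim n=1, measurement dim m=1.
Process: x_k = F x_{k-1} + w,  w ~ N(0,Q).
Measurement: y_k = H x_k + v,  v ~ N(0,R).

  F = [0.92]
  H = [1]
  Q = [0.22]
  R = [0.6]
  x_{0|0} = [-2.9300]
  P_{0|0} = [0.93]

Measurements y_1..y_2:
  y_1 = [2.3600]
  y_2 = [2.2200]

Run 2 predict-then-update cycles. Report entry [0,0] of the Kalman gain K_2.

K[0,0] = 0.4729

step 1: x^-=[-2.6956]  P^-=[1.0072]  S=[1.6072]  K=[0.6267]  nu=[5.0556]  x^+=[0.4726]  P^+=[0.3760]
step 2: x^-=[0.4348]  P^-=[0.5382]  S=[1.1382]  K=[0.4729]  nu=[1.7852]  x^+=[1.2790]  P^+=[0.2837]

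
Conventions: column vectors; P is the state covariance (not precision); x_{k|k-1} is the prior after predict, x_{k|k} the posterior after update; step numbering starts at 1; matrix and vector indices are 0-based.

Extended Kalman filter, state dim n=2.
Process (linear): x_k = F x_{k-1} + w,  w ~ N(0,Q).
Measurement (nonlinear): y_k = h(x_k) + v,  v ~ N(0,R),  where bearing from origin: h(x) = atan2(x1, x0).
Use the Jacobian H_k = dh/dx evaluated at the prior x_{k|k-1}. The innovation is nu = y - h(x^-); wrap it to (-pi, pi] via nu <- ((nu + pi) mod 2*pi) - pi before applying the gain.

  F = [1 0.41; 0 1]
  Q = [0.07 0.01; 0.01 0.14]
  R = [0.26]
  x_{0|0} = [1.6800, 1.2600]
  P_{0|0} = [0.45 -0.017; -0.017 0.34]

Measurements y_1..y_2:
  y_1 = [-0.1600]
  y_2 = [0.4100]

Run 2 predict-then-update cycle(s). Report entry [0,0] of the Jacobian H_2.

step 1: x^-=[2.1966, 1.2600]  P^-=[0.5632 0.1324; 0.1324 0.4800]  H_jac=[-0.1965 0.3425]  S=[0.3202]  K=[-0.2039; 0.4322]  nu=[-0.6808]  x^+=[2.3354, 0.9658]  P^+=[0.5499 0.1606; 0.1606 0.4202]
step 2: x^-=[2.7314, 0.9658]  P^-=[0.8222 0.3429; 0.3429 0.5602]  H_jac=[-0.1151 0.3254]  S=[0.3045]  K=[0.0558; 0.4691]  nu=[0.0701]  x^+=[2.7353, 0.9987]  P^+=[0.8213 0.3349; 0.3349 0.4932]

H_jac[0,0] = -0.1151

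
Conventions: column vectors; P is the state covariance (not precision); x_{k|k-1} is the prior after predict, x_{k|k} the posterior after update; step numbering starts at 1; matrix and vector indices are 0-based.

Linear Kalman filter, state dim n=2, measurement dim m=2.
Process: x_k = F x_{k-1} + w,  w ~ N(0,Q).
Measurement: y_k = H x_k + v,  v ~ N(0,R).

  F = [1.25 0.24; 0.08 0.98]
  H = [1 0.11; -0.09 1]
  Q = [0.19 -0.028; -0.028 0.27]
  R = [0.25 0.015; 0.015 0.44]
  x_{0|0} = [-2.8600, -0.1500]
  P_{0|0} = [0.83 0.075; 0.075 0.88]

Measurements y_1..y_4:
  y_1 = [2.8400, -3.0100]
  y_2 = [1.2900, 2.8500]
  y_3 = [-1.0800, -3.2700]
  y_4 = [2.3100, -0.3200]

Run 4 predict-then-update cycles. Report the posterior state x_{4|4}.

x_post = [1.4808, -0.6024]

step 1: x^-=[-3.6110, -0.3758]  P^-=[1.5826 0.3553; 0.3553 1.1322]  S=[1.9244 0.3489; 0.3489 1.5211]  K=[0.8528 -0.0557; 0.1233 0.6950]  nu=[6.4923, -2.9592]  x^+=[2.0901, -1.6318]  P^+=[0.2115 0.0073; 0.0073 0.3083]
step 2: x^-=[2.2209, -1.4320]  P^-=[0.5427 0.0748; 0.0748 0.5686]  S=[0.8160 0.1028; 0.1028 0.9996]  K=[0.6807 -0.0440; 0.0988 0.5520]  nu=[-0.7734, 4.4819]  x^+=[1.4972, 0.9655]  P^+=[0.1688 0.0060; 0.0060 0.2449]
step 3: x^-=[2.1033, 1.0660]  P^-=[0.4715 0.0540; 0.0540 0.5072]  S=[0.7396 0.0818; 0.0818 0.9413]  K=[0.6505 -0.0443; 0.0903 0.5258]  nu=[-3.3005, -4.1467]  x^+=[0.1397, -1.4125]  P^+=[0.1614 0.0048; 0.0048 0.2332]
step 4: x^-=[-0.1643, -1.3730]  P^-=[0.4586 0.0490; 0.0490 0.4957]  S=[0.7253 0.0767; 0.0767 0.9306]  K=[0.6444 -0.0449; 0.0876 0.5207]  nu=[2.6254, 1.0383]  x^+=[1.4808, -0.6024]  P^+=[0.1599 0.0043; 0.0043 0.2308]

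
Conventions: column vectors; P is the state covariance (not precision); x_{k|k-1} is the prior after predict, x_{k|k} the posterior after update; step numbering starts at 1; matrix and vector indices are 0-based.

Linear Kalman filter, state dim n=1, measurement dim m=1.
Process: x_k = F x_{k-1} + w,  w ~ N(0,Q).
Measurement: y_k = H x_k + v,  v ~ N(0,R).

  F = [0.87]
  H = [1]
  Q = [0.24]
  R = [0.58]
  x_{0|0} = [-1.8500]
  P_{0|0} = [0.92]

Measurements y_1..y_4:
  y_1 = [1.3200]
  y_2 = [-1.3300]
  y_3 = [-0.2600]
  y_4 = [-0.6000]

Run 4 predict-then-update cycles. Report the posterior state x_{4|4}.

step 1: x^-=[-1.6095]  P^-=[0.9363]  S=[1.5163]  K=[0.6175]  nu=[2.9295]  x^+=[0.1995]  P^+=[0.3582]
step 2: x^-=[0.1735]  P^-=[0.5111]  S=[1.0911]  K=[0.4684]  nu=[-1.5035]  x^+=[-0.5307]  P^+=[0.2717]
step 3: x^-=[-0.4617]  P^-=[0.4456]  S=[1.0256]  K=[0.4345]  nu=[0.2017]  x^+=[-0.3741]  P^+=[0.2520]
step 4: x^-=[-0.3255]  P^-=[0.4307]  S=[1.0107]  K=[0.4262]  nu=[-0.2745]  x^+=[-0.4425]  P^+=[0.2472]

x_post = [-0.4425]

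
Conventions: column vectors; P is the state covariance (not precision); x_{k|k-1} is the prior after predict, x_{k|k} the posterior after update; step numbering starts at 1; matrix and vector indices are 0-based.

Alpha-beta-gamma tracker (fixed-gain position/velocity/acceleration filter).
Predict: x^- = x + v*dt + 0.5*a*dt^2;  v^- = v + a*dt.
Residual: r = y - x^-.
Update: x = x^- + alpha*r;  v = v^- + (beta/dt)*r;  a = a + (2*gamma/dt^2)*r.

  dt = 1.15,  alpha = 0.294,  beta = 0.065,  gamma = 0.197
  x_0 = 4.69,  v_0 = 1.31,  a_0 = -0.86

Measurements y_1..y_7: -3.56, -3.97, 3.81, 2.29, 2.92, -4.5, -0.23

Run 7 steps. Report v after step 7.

step 1: x_pred=5.6278  r=-9.1878  x^+=2.9266  v^+=-0.1983  a^+=-3.5972
step 2: x_pred=0.3199  r=-4.2899  x^+=-0.9414  v^+=-4.5776  a^+=-4.8753
step 3: x_pred=-9.4294  r=13.2394  x^+=-5.5370  v^+=-9.4359  a^+=-0.9310
step 4: x_pred=-17.0039  r=19.2939  x^+=-11.3315  v^+=-9.4160  a^+=4.8170
step 5: x_pred=-18.9746  r=21.8946  x^+=-12.5376  v^+=-2.6389  a^+=11.3399
step 6: x_pred=-8.0738  r=3.5738  x^+=-7.0231  v^+=10.6040  a^+=12.4046
step 7: x_pred=13.3741  r=-13.6041  x^+=9.3745  v^+=24.1004  a^+=8.3517

v_post = 24.1004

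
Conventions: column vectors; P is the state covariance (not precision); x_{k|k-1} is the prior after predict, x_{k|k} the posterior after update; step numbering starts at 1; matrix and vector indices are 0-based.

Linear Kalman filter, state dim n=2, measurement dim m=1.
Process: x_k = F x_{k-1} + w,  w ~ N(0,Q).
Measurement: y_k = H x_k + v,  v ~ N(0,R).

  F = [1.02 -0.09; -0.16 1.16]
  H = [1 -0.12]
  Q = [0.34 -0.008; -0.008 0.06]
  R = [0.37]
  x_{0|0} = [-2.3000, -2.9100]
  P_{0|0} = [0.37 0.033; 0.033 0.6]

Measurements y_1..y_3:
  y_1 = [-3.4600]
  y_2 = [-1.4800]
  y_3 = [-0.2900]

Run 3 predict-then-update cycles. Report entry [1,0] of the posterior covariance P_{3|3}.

P_post[1,0] = 0.0682

step 1: x^-=[-2.0841, -3.0076]  P^-=[0.7237 -0.0915; -0.0915 0.8646]  S=[1.1282]  K=[0.6513; -0.1731]  nu=[-1.7368]  x^+=[-3.2152, -2.7070]  P^+=[0.2452 0.0357; 0.0357 0.8308]
step 2: x^-=[-3.0359, -2.6257]  P^-=[0.5953 -0.0921; -0.0921 1.1710]  S=[1.0043]  K=[0.6038; -0.2316]  nu=[1.2408]  x^+=[-2.2867, -2.9130]  P^+=[0.2292 0.0484; 0.0484 1.1171]
step 3: x^-=[-2.0703, -3.0132]  P^-=[0.5786 -0.1041; -0.1041 1.5511]  S=[0.9960]  K=[0.5935; -0.2914]  nu=[1.4187]  x^+=[-1.2282, -3.4267]  P^+=[0.2278 0.0682; 0.0682 1.4665]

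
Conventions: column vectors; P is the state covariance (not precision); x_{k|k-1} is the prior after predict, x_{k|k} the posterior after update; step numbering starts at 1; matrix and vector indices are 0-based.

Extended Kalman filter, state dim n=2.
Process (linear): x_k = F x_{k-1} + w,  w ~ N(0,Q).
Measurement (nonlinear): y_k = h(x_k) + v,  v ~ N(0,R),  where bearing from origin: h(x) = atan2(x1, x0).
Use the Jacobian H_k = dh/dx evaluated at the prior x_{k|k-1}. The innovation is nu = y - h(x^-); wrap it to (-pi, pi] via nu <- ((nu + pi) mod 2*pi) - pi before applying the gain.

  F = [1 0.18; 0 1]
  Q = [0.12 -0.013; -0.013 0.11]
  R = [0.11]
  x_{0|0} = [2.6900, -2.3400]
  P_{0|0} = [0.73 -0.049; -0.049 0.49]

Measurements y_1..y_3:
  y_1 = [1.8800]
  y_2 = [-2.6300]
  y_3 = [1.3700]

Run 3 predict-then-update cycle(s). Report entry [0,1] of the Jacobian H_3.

H_jac[0,1] = 0.1645

step 1: x^-=[2.2688, -2.3400]  P^-=[0.8482 0.0262; 0.0262 0.6000]  H_jac=[0.2203 0.2136]  S=[0.1810]  K=[1.0633; 0.7399]  nu=[2.6808]  x^+=[5.1193, -0.3564]  P^+=[0.6436 -0.1162; -0.1162 0.5009]
step 2: x^-=[5.0551, -0.3564]  P^-=[0.7380 -0.0390; -0.0390 0.6109]  H_jac=[0.0139 0.1968]  S=[0.1336]  K=[0.0192; 0.8960]  nu=[-2.5596]  x^+=[5.0060, -2.6500]  P^+=[0.7380 -0.0413; -0.0413 0.5036]
step 3: x^-=[4.5290, -2.6500]  P^-=[0.8594 0.0363; 0.0363 0.6136]  H_jac=[0.0962 0.1645]  S=[0.1357]  K=[0.6535; 0.7695]  nu=[1.8994]  x^+=[5.7703, -1.1884]  P^+=[0.8015 -0.0319; -0.0319 0.5333]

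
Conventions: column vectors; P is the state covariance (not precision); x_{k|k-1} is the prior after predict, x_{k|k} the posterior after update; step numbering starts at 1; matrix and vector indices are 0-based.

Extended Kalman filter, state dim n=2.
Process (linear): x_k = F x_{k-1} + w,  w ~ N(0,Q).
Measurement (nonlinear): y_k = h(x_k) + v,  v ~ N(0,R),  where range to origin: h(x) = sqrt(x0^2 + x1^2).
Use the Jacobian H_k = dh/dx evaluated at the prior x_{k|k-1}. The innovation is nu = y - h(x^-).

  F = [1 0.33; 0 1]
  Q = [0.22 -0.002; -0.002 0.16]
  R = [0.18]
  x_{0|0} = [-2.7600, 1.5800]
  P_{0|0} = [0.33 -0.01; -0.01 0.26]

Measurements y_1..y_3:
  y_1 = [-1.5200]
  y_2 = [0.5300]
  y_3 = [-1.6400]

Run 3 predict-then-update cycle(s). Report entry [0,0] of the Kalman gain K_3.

step 1: x^-=[-2.2386, 1.5800]  P^-=[0.5717 0.0738; 0.0738 0.4200]  H_jac=[-0.8170 0.5766]  S=[0.6317]  K=[-0.6720; 0.2879]  nu=[-4.2600]  x^+=[0.6242, 0.3534]  P^+=[0.2864 0.1960; 0.1960 0.3676]
step 2: x^-=[0.7408, 0.3534]  P^-=[0.6758 0.3154; 0.3154 0.5276]  H_jac=[0.9026 0.4306]  S=[1.0735]  K=[0.6947; 0.4768]  nu=[-0.2908]  x^+=[0.5388, 0.2148]  P^+=[0.1577 -0.0402; -0.0402 0.2836]
step 3: x^-=[0.6097, 0.2148]  P^-=[0.3821 0.0514; 0.0514 0.4436]  H_jac=[0.9432 0.3322]  S=[0.6011]  K=[0.6280; 0.3258]  nu=[-2.2864]  x^+=[-0.8261, -0.5302]  P^+=[0.1451 -0.0716; -0.0716 0.3798]

K[0,0] = 0.6280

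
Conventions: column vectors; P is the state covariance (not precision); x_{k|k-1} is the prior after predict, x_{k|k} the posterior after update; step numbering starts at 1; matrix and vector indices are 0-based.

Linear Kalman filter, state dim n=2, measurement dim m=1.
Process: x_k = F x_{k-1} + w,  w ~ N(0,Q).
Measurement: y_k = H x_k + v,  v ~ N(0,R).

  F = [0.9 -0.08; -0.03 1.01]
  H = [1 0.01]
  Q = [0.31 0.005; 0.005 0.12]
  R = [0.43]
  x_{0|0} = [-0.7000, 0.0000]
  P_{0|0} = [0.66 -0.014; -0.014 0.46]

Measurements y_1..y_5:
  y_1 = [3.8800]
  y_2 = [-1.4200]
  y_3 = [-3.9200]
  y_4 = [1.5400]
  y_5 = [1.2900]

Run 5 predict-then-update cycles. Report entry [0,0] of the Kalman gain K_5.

step 1: x^-=[-0.6300, 0.0210]  P^-=[0.8496 -0.0627; -0.0627 0.5907]  S=[1.2784]  K=[0.6641; -0.0445]  nu=[4.5098]  x^+=[2.3648, -0.1795]  P^+=[0.2858 -0.0250; -0.0250 0.5882]
step 2: x^-=[2.1427, -0.2523]  P^-=[0.5489 -0.0730; -0.0730 0.7218]  S=[0.9775]  K=[0.5608; -0.0673]  nu=[-3.5602]  x^+=[0.1463, -0.0126]  P^+=[0.2415 -0.0361; -0.0361 0.7173]
step 3: x^-=[0.1327, -0.0171]  P^-=[0.5154 -0.0924; -0.0924 0.8541]  S=[0.9436]  K=[0.5452; -0.0889]  nu=[-4.0525]  x^+=[-2.0768, 0.3431]  P^+=[0.2349 -0.0467; -0.0467 0.8467]
step 4: x^-=[-1.8965, 0.4088]  P^-=[0.5124 -0.1123; -0.1123 0.9868]  S=[0.9403]  K=[0.5438; -0.1089]  nu=[3.4325]  x^+=[-0.0301, 0.0349]  P^+=[0.2344 -0.0566; -0.0566 0.9756]
step 5: x^-=[-0.0299, 0.0361]  P^-=[0.5142 -0.1317; -0.1317 1.1188]  S=[0.9417]  K=[0.5447; -0.1280]  nu=[1.3195]  x^+=[0.6888, -0.1328]  P^+=[0.2349 -0.0661; -0.0661 1.1034]

K[0,0] = 0.5447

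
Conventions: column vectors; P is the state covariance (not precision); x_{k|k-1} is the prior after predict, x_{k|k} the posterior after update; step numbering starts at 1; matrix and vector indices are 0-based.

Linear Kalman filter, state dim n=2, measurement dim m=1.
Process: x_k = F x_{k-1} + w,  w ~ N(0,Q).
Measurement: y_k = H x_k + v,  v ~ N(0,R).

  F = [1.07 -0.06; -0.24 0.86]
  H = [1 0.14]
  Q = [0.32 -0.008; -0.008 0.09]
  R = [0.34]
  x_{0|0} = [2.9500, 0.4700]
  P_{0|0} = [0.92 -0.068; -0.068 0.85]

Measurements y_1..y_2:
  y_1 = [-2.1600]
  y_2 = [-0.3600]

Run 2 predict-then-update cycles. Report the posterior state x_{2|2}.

step 1: x^-=[3.1283, -0.3038]  P^-=[1.3851 -0.3517; -0.3517 0.7997]  S=[1.6423]  K=[0.8134; -0.1460]  nu=[-5.2458]  x^+=[-1.1387, 0.4619]  P^+=[0.2985 -0.1567; -0.1567 0.7647]
step 2: x^-=[-1.2461, 0.6705]  P^-=[0.6846 -0.2706; -0.2706 0.7375]  S=[0.9633]  K=[0.6714; -0.1737]  nu=[0.7922]  x^+=[-0.7142, 0.5329]  P^+=[0.2504 -0.1582; -0.1582 0.7084]

x_post = [-0.7142, 0.5329]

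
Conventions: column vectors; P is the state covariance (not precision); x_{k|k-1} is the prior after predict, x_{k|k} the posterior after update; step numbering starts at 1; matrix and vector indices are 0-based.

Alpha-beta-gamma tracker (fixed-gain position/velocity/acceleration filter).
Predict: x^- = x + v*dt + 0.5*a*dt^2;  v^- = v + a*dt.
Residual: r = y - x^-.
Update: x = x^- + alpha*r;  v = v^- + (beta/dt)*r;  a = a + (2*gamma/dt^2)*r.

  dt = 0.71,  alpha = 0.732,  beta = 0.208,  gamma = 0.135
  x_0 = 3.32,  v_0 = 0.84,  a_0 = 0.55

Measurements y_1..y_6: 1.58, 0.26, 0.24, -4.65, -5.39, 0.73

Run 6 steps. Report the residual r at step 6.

resid = 11.3367

step 1: x_pred=4.0550  r=-2.4750  x^+=2.2433  v^+=0.5054  a^+=-0.7756
step 2: x_pred=2.4067  r=-2.1467  x^+=0.8353  v^+=-0.6742  a^+=-1.9254
step 3: x_pred=-0.1287  r=0.3687  x^+=0.1412  v^+=-1.9332  a^+=-1.7280
step 4: x_pred=-1.6669  r=-2.9831  x^+=-3.8505  v^+=-4.0340  a^+=-3.3257
step 5: x_pred=-7.5529  r=2.1629  x^+=-5.9697  v^+=-5.7616  a^+=-2.1673
step 6: x_pred=-10.6067  r=11.3367  x^+=-2.3082  v^+=-3.9792  a^+=3.9047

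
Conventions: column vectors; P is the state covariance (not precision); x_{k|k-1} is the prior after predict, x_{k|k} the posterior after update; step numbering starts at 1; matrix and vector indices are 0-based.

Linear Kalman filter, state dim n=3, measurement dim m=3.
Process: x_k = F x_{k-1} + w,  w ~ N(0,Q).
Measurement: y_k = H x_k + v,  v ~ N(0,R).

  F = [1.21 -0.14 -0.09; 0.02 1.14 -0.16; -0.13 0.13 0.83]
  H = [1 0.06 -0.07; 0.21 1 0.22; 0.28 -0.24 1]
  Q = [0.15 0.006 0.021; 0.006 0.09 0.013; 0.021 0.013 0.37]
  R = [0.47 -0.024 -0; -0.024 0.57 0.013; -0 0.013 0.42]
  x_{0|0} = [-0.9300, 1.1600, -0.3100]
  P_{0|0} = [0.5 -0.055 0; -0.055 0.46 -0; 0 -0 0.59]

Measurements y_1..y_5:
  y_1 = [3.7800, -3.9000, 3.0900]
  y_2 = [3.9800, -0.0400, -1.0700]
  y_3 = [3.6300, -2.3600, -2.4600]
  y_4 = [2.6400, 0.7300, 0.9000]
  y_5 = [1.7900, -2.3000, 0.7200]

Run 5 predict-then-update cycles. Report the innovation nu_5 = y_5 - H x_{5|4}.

step 1: x^-=[-1.2598, 1.3534, 0.0144]  P^-=[0.9145 -0.1225 -0.1197; -0.1225 0.7006 0.0095; -0.1197 0.0095 0.7945]  S=[1.3929 0.0486 0.1010; 0.0486 1.2911 0.0218; 0.1010 0.0218 1.2714]  K=[0.6513 0.0076 0.0785; -0.0655 0.5294 -0.1556; -0.1738 0.1196 0.6085]  nu=[4.9596, -4.9920, 3.7532]  x^+=[2.2272, -2.1984, 0.8393]  P^+=[0.3049 -0.0597 -0.0666; -0.0597 0.3069 0.0319; -0.0666 0.0319 0.2834]
step 2: x^-=[2.9271, -2.5959, 0.1213]  P^-=[0.6402 -0.1032 -0.1360; -0.1032 0.4822 0.0557; -0.1360 0.0557 0.5989]  S=[1.1210 -0.0054 0.0244; -0.0054 1.0781 0.0588; 0.0244 0.0588 1.0078]  K=[0.5729 0.0012 0.0536; -0.0651 0.4444 -0.1126; -0.1669 0.1171 0.5404]  nu=[1.2171, 1.9145, -2.6339]  x^+=[3.4855, -1.5278, -1.2810]  P^+=[0.2679 -0.0542 -0.0655; -0.0542 0.2570 0.0354; -0.0655 0.0354 0.2553]
step 3: x^-=[4.5467, -1.4671, -1.7149]  P^-=[0.5828 -0.0895 -0.1255; -0.0895 0.4157 0.0547; -0.1255 0.0547 0.5784]  S=[1.0635 -0.0051 0.0179; -0.0051 1.0143 0.0719; 0.0179 0.0719 0.9835]  K=[0.5504 0.0044 0.0499; -0.0607 0.4100 -0.1002; -0.1614 0.1147 0.5335]  nu=[-0.9487, -1.4705, -2.3702]  x^+=[3.8998, -1.7748, -2.9951]  P^+=[0.2572 -0.0502 -0.0631; -0.0502 0.2369 0.0341; -0.0631 0.0341 0.2514]
step 4: x^-=[5.2368, -1.4661, -3.2237]  P^-=[0.5648 -0.0815 -0.1198; -0.0815 0.3900 0.0506; -0.1198 0.0506 0.5742]  S=[1.0456 -0.0008 0.0170; -0.0008 0.9897 0.0756; 0.0170 0.0756 0.9806]  K=[0.5427 0.0076 0.0491; -0.0570 0.3954 -0.0966; -0.1587 0.1125 0.5331]  nu=[-2.7345, 1.8056, 2.3055]  x^+=[3.8796, -0.8190, -1.3576]  P^+=[0.2534 -0.0477 -0.0617; -0.0477 0.2283 0.0327; -0.0617 0.0327 0.2505]
step 5: x^-=[4.9311, -0.6388, -1.7377]  P^-=[0.5580 -0.0769 -0.1170; -0.0769 0.3795 0.0478; -0.1170 0.0478 0.5727]  S=[1.0389 0.0025 0.0168; 0.0025 0.9798 0.0766; 0.0168 0.0766 0.9802]  K=[0.5397 0.0096 0.0489; -0.0547 0.3892 -0.0956; -0.1573 0.1111 0.5332]  nu=[-3.2244, -2.3144, 0.9236]  x^+=[3.2137, -1.4514, -0.9949]  P^+=[0.2519 -0.0463 -0.0610; -0.0463 0.2247 0.0318; -0.0610 0.0318 0.2501]

innov = [-3.2244, -2.3144, 0.9236]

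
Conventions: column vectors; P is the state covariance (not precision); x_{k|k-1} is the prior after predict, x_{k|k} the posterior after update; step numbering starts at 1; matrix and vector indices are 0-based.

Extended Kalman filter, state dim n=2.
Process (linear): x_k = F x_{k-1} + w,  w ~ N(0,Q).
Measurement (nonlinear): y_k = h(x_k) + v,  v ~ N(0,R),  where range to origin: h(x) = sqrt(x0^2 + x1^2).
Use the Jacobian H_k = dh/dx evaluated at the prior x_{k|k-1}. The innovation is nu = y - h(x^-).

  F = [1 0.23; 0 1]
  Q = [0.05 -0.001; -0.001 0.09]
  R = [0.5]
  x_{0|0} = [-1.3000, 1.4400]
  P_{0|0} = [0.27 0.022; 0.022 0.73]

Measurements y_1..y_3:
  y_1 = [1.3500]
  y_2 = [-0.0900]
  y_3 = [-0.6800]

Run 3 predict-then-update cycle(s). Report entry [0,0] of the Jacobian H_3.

H_jac[0,0] = -0.7225

step 1: x^-=[-0.9688, 1.4400]  P^-=[0.3687 0.1889; 0.1889 0.8200]  H_jac=[-0.5582 0.8297]  S=[1.0044]  K=[-0.0489; 0.5724]  nu=[-0.3856]  x^+=[-0.9500, 1.2193]  P^+=[0.3663 0.2170; 0.2170 0.4909]
step 2: x^-=[-0.6695, 1.2193]  P^-=[0.5421 0.3289; 0.3289 0.5809]  H_jac=[-0.4813 0.8766]  S=[0.7944]  K=[0.0345; 0.4417]  nu=[-1.4810]  x^+=[-0.7206, 0.5651]  P^+=[0.5412 0.3168; 0.3168 0.4259]
step 3: x^-=[-0.5906, 0.5651]  P^-=[0.7595 0.4138; 0.4138 0.5159]  H_jac=[-0.7225 0.6914]  S=[0.7297]  K=[-0.3600; 0.0791]  nu=[-1.4974]  x^+=[-0.0516, 0.4467]  P^+=[0.6649 0.4346; 0.4346 0.5114]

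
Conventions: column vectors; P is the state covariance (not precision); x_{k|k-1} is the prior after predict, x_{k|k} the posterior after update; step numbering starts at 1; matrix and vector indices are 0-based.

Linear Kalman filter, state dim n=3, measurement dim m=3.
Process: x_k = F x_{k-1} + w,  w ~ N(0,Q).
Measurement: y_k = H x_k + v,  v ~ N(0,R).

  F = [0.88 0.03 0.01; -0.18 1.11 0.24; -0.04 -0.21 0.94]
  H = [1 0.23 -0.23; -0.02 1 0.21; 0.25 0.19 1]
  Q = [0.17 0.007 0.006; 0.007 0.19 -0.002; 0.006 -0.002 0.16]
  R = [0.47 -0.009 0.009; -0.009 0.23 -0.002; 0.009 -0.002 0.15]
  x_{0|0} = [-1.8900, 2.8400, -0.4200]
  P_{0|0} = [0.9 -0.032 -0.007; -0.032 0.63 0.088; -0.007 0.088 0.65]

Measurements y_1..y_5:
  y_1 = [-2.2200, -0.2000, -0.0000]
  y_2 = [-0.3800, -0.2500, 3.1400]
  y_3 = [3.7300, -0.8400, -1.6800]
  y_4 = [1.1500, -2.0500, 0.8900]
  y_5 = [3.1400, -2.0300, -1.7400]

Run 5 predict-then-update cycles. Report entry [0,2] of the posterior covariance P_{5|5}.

step 1: x^-=[-1.5822, 3.3918, -0.9156]  P^-=[0.8658 -0.1440 -0.0211; -0.1440 1.0931 0.0931; -0.0211 0.0931 0.7288]  S=[1.3658 0.0252 0.0675; 0.0252 1.4006 0.4151; 0.0675 0.4151 0.9836]  K=[0.6064 -0.1915 0.2101; 0.0519 0.8193 -0.0801; -0.1604 -0.0545 0.7876]  nu=[-1.6285, -3.4312, 0.6667]  x^+=[-1.7727, 0.4430, 0.0577]  P^+=[0.2909 -0.0382 -0.0281; -0.0382 0.1959 -0.0409; -0.0281 -0.0409 0.1316]
step 2: x^-=[-1.5462, 0.8246, 0.0321]  P^-=[0.3929 -0.0760 -0.0215; -0.0760 0.4443 -0.0512; -0.0215 -0.0512 0.3030]  S=[0.8828 -0.0002 0.0084; -0.0002 0.6696 0.0715; 0.0084 0.0715 0.4562]  K=[0.4294 -0.1480 0.1519; 0.0439 0.6576 -0.0726; -0.1227 -0.0492 0.6411]  nu=[0.9839, -1.1123, 3.3378]  x^+=[-0.4519, -0.1059, 2.1059]  P^+=[0.2070 -0.0301 -0.0191; -0.0301 0.1576 -0.0342; -0.0191 -0.0342 0.1064]
step 3: x^-=[-0.3798, 0.4692, 2.0199]  P^-=[0.3285 -0.0541 -0.0124; -0.0541 0.3924 -0.0436; -0.0124 -0.0436 0.2758]  S=[0.8193 0.0128 0.0117; 0.0128 0.6187 0.0698; 0.0117 0.0698 0.4326]  K=[0.3892 -0.1270 0.1475; 0.0475 0.6273 -0.0622; -0.1129 -0.0442 0.6214]  nu=[4.4665, -1.7410, -3.6941]  x^+=[1.0346, -0.1812, -0.7030]  P^+=[0.1876 -0.0259 -0.0161; -0.0259 0.1502 -0.0322; -0.0161 -0.0322 0.1024]
step 4: x^-=[0.8980, -0.5561, -0.6642]  P^-=[0.3138 -0.0466 -0.0099; -0.0466 0.3816 -0.0415; -0.0099 -0.0415 0.2709]  S=[0.8058 0.0185 0.0132; 0.0185 0.6082 0.0709; 0.0132 0.0709 0.4292]  K=[0.3792 -0.1190 0.1470; 0.0497 0.6200 -0.0588; -0.1106 -0.0430 0.6177]  nu=[0.2271, -1.3364, 1.4353]  x^+=[1.3541, -1.4578, 0.2547]  P^+=[0.1827 -0.0242 -0.0154; -0.0242 0.1485 -0.0318; -0.0154 -0.0318 0.1016]
step 5: x^-=[1.1504, -1.8008, 0.4914]  P^-=[0.3100 -0.0440 -0.0094; -0.0440 0.3787 -0.0410; -0.0094 -0.0410 0.2699]  S=[0.8028 0.0205 0.0135; 0.0205 0.6054 0.0713; 0.0135 0.0713 0.4285]  K=[0.3768 -0.1163 0.1468; 0.0506 0.6180 -0.0579; -0.1102 -0.0427 0.6168]  nu=[2.5168, -0.3094, -2.1769]  x^+=[1.8152, -1.7386, -1.1154]  P^+=[0.1814 -0.0236 -0.0152; -0.0236 0.1480 -0.0317; -0.0152 -0.0317 0.1014]

P_post[0,2] = -0.0152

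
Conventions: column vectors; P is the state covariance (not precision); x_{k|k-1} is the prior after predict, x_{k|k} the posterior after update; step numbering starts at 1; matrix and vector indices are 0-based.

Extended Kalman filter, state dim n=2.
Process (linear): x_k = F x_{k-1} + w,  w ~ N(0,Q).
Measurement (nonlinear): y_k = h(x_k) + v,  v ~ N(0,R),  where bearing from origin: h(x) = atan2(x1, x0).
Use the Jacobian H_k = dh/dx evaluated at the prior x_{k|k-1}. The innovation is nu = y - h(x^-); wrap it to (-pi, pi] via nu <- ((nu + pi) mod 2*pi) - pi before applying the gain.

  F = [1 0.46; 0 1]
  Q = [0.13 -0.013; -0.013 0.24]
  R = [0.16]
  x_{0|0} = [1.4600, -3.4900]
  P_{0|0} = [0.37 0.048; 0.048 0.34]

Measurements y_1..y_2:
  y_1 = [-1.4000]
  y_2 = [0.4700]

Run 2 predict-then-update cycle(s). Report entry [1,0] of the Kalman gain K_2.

K[1,0] = 0.0432

step 1: x^-=[-0.1454, -3.4900]  P^-=[0.6161 0.1914; 0.1914 0.5800]  H_jac=[0.2860 -0.0119]  S=[0.2092]  K=[0.8315; 0.2287]  nu=[0.2124]  x^+=[0.0312, -3.4414]  P^+=[0.4715 0.1516; 0.1516 0.5691]
step 2: x^-=[-1.5518, -3.4414]  P^-=[0.8614 0.4004; 0.4004 0.8091]  H_jac=[0.2415 -0.1089]  S=[0.1988]  K=[0.8271; 0.0432]  nu=[2.4644]  x^+=[0.4866, -3.3349]  P^+=[0.7254 0.3933; 0.3933 0.8087]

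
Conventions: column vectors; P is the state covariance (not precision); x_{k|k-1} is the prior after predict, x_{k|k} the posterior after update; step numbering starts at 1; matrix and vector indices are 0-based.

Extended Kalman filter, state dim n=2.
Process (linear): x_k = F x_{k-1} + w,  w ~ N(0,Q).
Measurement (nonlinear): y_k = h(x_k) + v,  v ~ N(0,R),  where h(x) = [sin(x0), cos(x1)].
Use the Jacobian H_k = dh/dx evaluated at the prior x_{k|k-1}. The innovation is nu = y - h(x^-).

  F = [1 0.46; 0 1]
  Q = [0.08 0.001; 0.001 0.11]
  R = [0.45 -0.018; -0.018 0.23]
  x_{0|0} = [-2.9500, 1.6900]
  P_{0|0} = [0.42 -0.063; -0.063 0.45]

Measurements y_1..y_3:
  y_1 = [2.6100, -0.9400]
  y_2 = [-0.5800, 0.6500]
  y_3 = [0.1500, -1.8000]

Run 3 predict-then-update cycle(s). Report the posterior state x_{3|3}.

x_post = [-2.1411, 2.3972]

step 1: x^-=[-2.1726, 1.6900]  P^-=[0.5373 0.1450; 0.1450 0.5600]  H_jac=[-0.5661 0.0000; 0.0000 -0.9929]  S=[0.6222 0.0635; 0.0635 0.7821]  K=[-0.4740 -0.1456; -0.0599 -0.7061]  nu=[3.4343, -0.8211]  x^+=[-3.6809, 2.0642]  P^+=[0.3721 0.0251; 0.0251 0.1625]
step 2: x^-=[-2.7314, 2.0642]  P^-=[0.5096 0.1009; 0.1009 0.2725]  H_jac=[-0.9170 0.0000; 0.0000 -0.8807]  S=[0.8786 0.0635; 0.0635 0.4414]  K=[-0.5228 -0.1261; -0.0667 -0.5341]  nu=[-0.1812, 1.1236]  x^+=[-2.7783, 1.4761]  P^+=[0.2541 0.0222; 0.0222 0.1381]
step 3: x^-=[-2.0993, 1.4761]  P^-=[0.3838 0.0868; 0.0868 0.2481]  H_jac=[-0.5043 0.0000; 0.0000 -0.9955]  S=[0.5476 0.0256; 0.0256 0.4759]  K=[-0.3458 -0.1630; -0.0558 -0.5160]  nu=[1.0136, -1.8946]  x^+=[-2.1411, 2.3972]  P^+=[0.3028 0.0314; 0.0314 0.1182]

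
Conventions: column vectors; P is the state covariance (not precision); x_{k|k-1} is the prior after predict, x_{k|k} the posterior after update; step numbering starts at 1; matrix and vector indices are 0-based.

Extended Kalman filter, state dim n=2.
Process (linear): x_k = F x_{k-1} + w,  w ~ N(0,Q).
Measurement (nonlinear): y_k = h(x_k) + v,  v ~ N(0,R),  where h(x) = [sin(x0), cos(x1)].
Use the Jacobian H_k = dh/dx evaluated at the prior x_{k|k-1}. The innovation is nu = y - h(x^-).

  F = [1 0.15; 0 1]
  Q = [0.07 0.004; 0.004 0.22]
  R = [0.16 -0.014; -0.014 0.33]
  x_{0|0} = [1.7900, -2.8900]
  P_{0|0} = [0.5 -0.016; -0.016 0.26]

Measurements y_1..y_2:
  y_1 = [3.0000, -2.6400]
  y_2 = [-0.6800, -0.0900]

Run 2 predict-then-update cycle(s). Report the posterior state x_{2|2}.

x_post = [3.5173, -3.4356]

step 1: x^-=[1.3565, -2.8900]  P^-=[0.5711 0.0270; 0.0270 0.4800]  H_jac=[0.2127 0.0000; 0.0000 0.2489]  S=[0.1858 -0.0126; -0.0126 0.3597]  K=[0.6563 0.0416; 0.0535 0.3340]  nu=[2.0229, -1.6715]  x^+=[2.6146, -3.3401]  P^+=[0.4911 0.0183; 0.0183 0.4398]
step 2: x^-=[2.1136, -3.3401]  P^-=[0.5764 0.0882; 0.0882 0.6598]  H_jac=[-0.5165 0.0000; 0.0000 -0.1972]  S=[0.3138 -0.0050; -0.0050 0.3557]  K=[-0.9499 -0.0623; -0.1511 -0.3680]  nu=[-1.5363, 0.8904]  x^+=[3.5173, -3.4356]  P^+=[0.2925 0.0368; 0.0368 0.6050]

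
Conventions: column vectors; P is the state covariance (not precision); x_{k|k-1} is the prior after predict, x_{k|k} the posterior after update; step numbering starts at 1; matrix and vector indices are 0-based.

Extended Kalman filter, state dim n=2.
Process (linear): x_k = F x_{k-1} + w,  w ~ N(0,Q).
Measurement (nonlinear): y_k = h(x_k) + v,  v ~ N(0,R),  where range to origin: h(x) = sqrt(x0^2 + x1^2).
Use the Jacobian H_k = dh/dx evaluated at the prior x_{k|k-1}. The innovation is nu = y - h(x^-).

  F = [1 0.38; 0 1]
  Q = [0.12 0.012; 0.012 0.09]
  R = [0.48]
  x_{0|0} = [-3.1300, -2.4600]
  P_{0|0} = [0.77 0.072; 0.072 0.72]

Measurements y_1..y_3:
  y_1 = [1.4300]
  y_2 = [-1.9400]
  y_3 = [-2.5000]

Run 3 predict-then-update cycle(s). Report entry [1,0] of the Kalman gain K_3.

step 1: x^-=[-4.0648, -2.4600]  P^-=[1.0487 0.3576; 0.3576 0.8100]  H_jac=[-0.8555 -0.5178]  S=[1.7815]  K=[-0.6075; -0.4071]  nu=[-3.3212]  x^+=[-2.0470, -1.1078]  P^+=[0.3911 -0.0831; -0.0831 0.5147]
step 2: x^-=[-2.4680, -1.1078]  P^-=[0.5223 0.1245; 0.1245 0.6047]  H_jac=[-0.9123 -0.4095]  S=[1.1092]  K=[-0.4756; -0.3257]  nu=[-4.6452]  x^+=[-0.2588, 0.4050]  P^+=[0.2714 -0.0473; -0.0473 0.4871]
step 3: x^-=[-0.1049, 0.4050]  P^-=[0.4258 0.1498; 0.1498 0.5771]  H_jac=[-0.2507 0.9681]  S=[0.9749]  K=[0.0393; 0.5345]  nu=[-2.9184]  x^+=[-0.2195, -1.1549]  P^+=[0.4243 0.1293; 0.1293 0.2985]

K[1,0] = 0.5345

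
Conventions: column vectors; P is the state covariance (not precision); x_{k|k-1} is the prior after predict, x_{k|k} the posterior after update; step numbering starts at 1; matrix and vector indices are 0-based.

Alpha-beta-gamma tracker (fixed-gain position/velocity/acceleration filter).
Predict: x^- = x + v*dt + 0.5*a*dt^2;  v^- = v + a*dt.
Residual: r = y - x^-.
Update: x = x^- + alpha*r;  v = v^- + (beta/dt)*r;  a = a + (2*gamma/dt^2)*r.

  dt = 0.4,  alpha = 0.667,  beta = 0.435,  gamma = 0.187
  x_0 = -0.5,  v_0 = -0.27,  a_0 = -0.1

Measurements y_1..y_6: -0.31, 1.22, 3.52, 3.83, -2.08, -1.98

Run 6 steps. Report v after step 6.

v_post = -10.4778

step 1: x_pred=-0.6160  r=0.3060  x^+=-0.4119  v^+=0.0228  a^+=0.6153
step 2: x_pred=-0.3536  r=1.5736  x^+=0.6960  v^+=1.9801  a^+=4.2935
step 3: x_pred=1.8315  r=1.6885  x^+=2.9577  v^+=5.5337  a^+=8.2403
step 4: x_pred=5.8305  r=-2.0005  x^+=4.4962  v^+=6.6543  a^+=3.5642
step 5: x_pred=7.4430  r=-9.5230  x^+=1.0912  v^+=-2.2763  a^+=-18.6959
step 6: x_pred=-1.3150  r=-0.6650  x^+=-1.7586  v^+=-10.4778  a^+=-20.2503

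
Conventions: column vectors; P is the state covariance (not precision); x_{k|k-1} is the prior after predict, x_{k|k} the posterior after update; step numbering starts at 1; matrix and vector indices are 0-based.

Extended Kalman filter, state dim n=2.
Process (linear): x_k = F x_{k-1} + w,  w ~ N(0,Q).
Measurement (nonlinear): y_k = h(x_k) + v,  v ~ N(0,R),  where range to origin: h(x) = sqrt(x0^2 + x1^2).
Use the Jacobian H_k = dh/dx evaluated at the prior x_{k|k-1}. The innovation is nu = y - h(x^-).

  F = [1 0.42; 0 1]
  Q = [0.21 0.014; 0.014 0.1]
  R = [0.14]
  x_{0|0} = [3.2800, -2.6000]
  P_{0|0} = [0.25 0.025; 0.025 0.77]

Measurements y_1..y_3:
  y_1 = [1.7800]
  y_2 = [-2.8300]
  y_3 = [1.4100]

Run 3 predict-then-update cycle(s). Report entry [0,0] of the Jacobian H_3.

H_jac[0,0] = -0.9256

step 1: x^-=[2.1880, -2.6000]  P^-=[0.6168 0.3624; 0.3624 0.8700]  H_jac=[0.6439 -0.7651]  S=[0.5480]  K=[0.2188; -0.7889]  nu=[-1.6181]  x^+=[1.8340, -1.3234]  P^+=[0.5906 0.4570; 0.4570 0.5289]
step 2: x^-=[1.2782, -1.3234]  P^-=[1.2778 0.6931; 0.6931 0.6289]  H_jac=[0.6947 -0.7193]  S=[0.3894]  K=[0.9994; 0.0749]  nu=[-4.6698]  x^+=[-3.3888, -1.6730]  P^+=[0.8889 0.6640; 0.6640 0.6267]
step 3: x^-=[-4.0915, -1.6730]  P^-=[1.7672 0.9412; 0.9412 0.7267]  H_jac=[-0.9256 -0.3785]  S=[2.4176]  K=[-0.8239; -0.4741]  nu=[-3.0103]  x^+=[-1.6112, -0.2457]  P^+=[0.1259 -0.0032; -0.0032 0.1833]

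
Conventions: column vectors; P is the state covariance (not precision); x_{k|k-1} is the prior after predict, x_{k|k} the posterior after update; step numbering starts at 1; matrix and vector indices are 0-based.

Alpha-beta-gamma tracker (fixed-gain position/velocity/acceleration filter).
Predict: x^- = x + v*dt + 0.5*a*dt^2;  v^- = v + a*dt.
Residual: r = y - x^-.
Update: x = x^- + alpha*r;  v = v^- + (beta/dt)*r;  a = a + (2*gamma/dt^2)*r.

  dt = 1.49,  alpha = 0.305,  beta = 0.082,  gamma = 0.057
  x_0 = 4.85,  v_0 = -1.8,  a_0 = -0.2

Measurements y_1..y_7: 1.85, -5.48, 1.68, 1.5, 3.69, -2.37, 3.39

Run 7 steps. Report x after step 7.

x_post = 0.6074

step 1: x_pred=1.9460  r=-0.0960  x^+=1.9167  v^+=-2.1033  a^+=-0.2049
step 2: x_pred=-1.4447  r=-4.0353  x^+=-2.6754  v^+=-2.6307  a^+=-0.4121
step 3: x_pred=-7.0527  r=8.7327  x^+=-4.3892  v^+=-2.7642  a^+=0.0363
step 4: x_pred=-8.4676  r=9.9676  x^+=-5.4275  v^+=-2.1616  a^+=0.5481
step 5: x_pred=-8.0399  r=11.7299  x^+=-4.4622  v^+=-0.6994  a^+=1.1504
step 6: x_pred=-4.2273  r=1.8573  x^+=-3.6608  v^+=1.1169  a^+=1.2458
step 7: x_pred=-0.6137  r=4.0037  x^+=0.6074  v^+=3.1935  a^+=1.4514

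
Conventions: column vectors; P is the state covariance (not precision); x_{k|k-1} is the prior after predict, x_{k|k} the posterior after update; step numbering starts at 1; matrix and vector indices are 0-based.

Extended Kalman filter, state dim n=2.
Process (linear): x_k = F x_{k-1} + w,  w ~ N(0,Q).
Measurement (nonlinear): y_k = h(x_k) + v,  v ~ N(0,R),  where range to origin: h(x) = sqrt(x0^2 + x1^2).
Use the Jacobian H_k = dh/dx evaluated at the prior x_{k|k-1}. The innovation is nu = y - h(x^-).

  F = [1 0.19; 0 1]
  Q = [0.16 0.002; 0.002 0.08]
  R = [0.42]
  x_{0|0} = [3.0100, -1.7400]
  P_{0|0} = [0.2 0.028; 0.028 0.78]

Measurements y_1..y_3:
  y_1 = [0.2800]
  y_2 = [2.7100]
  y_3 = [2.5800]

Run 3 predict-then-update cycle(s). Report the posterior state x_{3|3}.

step 1: x^-=[2.6794, -1.7400]  P^-=[0.3988 0.1782; 0.1782 0.8600]  H_jac=[0.8387 -0.5446]  S=[0.7928]  K=[0.2995; -0.4023]  nu=[-2.9148]  x^+=[1.8066, -0.5674]  P^+=[0.3277 0.2737; 0.2737 0.7317]
step 2: x^-=[1.6987, -0.5674]  P^-=[0.6181 0.4147; 0.4147 0.8117]  H_jac=[0.9485 -0.3168]  S=[0.8083]  K=[0.5628; 0.1685]  nu=[0.9190]  x^+=[2.2159, -0.4126]  P^+=[0.3621 0.3381; 0.3381 0.7887]
step 3: x^-=[2.1375, -0.4126]  P^-=[0.6791 0.4899; 0.4899 0.8687]  H_jac=[0.9819 -0.1895]  S=[0.9235]  K=[0.6214; 0.3426]  nu=[0.4030]  x^+=[2.3880, -0.2745]  P^+=[0.3224 0.2933; 0.2933 0.7603]

x_post = [2.3880, -0.2745]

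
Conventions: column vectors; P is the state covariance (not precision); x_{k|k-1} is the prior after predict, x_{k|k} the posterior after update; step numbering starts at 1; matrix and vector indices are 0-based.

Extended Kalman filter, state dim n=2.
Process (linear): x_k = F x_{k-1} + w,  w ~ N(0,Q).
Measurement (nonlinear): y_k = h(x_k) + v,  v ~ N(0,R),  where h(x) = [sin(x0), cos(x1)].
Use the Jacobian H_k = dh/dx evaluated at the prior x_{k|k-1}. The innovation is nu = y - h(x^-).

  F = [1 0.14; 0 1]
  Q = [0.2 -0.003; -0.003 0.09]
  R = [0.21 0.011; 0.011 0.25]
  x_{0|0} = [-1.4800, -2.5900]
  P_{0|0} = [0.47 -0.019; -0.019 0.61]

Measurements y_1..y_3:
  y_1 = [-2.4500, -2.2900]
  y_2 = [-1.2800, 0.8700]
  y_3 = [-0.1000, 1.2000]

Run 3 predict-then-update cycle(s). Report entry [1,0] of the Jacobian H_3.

H_jac[1,0] = 0.0000

step 1: x^-=[-1.8426, -2.5900]  P^-=[0.6766 0.0634; 0.0634 0.7000]  H_jac=[-0.2685 0.0000; 0.0000 0.5240]  S=[0.2588 0.0021; 0.0021 0.4422]  K=[-0.7026 0.0784; -0.0724 0.8298]  nu=[-1.4867, -1.4383]  x^+=[-0.9108, -3.6758]  P^+=[0.5464 0.0227; 0.0227 0.3944]
step 2: x^-=[-1.4254, -3.6758]  P^-=[0.7605 0.0749; 0.0749 0.4844]  H_jac=[0.1449 0.0000; 0.0000 -0.5092]  S=[0.2260 0.0055; 0.0055 0.3756]  K=[0.4902 -0.1087; 0.0639 -0.6576]  nu=[-0.2905, 1.7306]  x^+=[-1.7559, -4.8325]  P^+=[0.7023 0.0428; 0.0428 0.3215]
step 3: x^-=[-2.4325, -4.8325]  P^-=[0.9206 0.0848; 0.0848 0.4115]  H_jac=[-0.7589 0.0000; 0.0000 -0.9928]  S=[0.7402 0.0749; 0.0749 0.6556]  K=[-0.9417 -0.0208; -0.0242 -0.6204]  nu=[0.5512, 1.0802]  x^+=[-2.9740, -5.5159]  P^+=[0.2609 0.0157; 0.0157 0.1565]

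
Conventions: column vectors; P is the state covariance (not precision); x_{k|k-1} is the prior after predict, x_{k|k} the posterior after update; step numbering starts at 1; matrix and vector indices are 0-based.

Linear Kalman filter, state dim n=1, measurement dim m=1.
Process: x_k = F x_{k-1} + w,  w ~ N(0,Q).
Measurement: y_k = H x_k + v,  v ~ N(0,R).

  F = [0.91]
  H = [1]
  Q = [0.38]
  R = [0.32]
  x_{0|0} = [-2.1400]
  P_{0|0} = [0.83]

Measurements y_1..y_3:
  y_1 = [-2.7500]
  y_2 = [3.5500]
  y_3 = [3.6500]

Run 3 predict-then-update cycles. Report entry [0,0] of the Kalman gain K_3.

step 1: x^-=[-1.9474]  P^-=[1.0673]  S=[1.3873]  K=[0.7693]  nu=[-0.8026]  x^+=[-2.5649]  P^+=[0.2462]
step 2: x^-=[-2.3340]  P^-=[0.5839]  S=[0.9039]  K=[0.6460]  nu=[5.8840]  x^+=[1.4669]  P^+=[0.2067]
step 3: x^-=[1.3348]  P^-=[0.5512]  S=[0.8712]  K=[0.6327]  nu=[2.3152]  x^+=[2.7996]  P^+=[0.2025]

K[0,0] = 0.6327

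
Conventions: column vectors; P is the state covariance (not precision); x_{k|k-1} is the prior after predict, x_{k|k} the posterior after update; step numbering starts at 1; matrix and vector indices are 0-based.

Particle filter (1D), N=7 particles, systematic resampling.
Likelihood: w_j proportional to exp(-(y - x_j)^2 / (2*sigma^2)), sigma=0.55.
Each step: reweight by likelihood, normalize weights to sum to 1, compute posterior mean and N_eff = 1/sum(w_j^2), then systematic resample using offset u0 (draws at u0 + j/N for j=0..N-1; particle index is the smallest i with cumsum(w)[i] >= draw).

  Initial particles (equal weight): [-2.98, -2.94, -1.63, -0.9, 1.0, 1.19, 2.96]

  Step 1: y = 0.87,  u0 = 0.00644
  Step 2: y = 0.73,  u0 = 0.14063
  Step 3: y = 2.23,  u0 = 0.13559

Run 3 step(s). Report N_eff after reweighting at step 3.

step 1: w=[0.0000, 0.0000, 0.0000, 0.0031, 0.5334, 0.4631, 0.0004]  mean=1.0829  Neff=2.0041  idx=[4, 4, 4, 4, 5, 5, 5]
step 2: w=[0.1566, 0.1566, 0.1566, 0.1566, 0.1245, 0.1245, 0.1245]  mean=1.0710  Neff=6.9146  idx=[0, 1, 2, 3, 4, 5, 6]
step 3: w=[0.0988, 0.0988, 0.0988, 0.0988, 0.2016, 0.2016, 0.2016]  mean=1.1149  Neff=6.2128  idx=[1, 2, 4, 4, 5, 6, 6]

N_eff = 6.2128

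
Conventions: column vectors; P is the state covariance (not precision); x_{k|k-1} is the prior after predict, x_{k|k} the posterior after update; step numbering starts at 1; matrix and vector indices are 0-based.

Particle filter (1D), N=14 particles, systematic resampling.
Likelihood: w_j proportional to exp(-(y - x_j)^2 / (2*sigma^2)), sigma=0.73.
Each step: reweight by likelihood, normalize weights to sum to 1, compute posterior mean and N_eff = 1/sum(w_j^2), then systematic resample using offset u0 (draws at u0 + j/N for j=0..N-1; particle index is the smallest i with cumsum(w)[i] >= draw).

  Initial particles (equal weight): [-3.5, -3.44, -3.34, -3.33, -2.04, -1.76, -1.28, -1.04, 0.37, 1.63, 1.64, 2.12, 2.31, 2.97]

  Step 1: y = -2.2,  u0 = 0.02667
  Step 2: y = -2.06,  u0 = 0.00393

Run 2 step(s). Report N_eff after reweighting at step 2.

N_eff = 10.8852

step 1: w=[0.0571, 0.0659, 0.0824, 0.0842, 0.2723, 0.2326, 0.1261, 0.0789, 0.0006, 0.0000, 0.0000, 0.0000, 0.0000, 0.0000]  mean=-2.1901  Neff=5.8196  idx=[0, 1, 2, 3, 4, 4, 4, 4, 5, 5, 5, 6, 6, 7]
step 2: w=[0.0159, 0.0186, 0.0239, 0.0244, 0.1110, 0.1110, 0.1110, 0.1110, 0.1020, 0.1020, 0.1020, 0.0627, 0.0627, 0.0418]  mean=-1.9289  Neff=10.8852  idx=[0, 3, 4, 5, 5, 6, 7, 7, 8, 9, 9, 10, 11, 12]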